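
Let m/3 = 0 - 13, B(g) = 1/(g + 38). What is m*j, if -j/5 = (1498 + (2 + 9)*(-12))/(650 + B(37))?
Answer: 19977750/48751 ≈ 409.79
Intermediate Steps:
B(g) = 1/(38 + g)
m = -39 (m = 3*(0 - 13) = 3*(-13) = -39)
j = -512250/48751 (j = -5*(1498 + (2 + 9)*(-12))/(650 + 1/(38 + 37)) = -5*(1498 + 11*(-12))/(650 + 1/75) = -5*(1498 - 132)/(650 + 1/75) = -6830/48751/75 = -6830*75/48751 = -5*102450/48751 = -512250/48751 ≈ -10.507)
m*j = -39*(-512250/48751) = 19977750/48751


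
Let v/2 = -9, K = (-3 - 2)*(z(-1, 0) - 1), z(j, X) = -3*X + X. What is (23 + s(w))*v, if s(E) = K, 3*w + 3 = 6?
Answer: -504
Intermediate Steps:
w = 1 (w = -1 + (⅓)*6 = -1 + 2 = 1)
z(j, X) = -2*X
K = 5 (K = (-3 - 2)*(-2*0 - 1) = -5*(0 - 1) = -5*(-1) = 5)
v = -18 (v = 2*(-9) = -18)
s(E) = 5
(23 + s(w))*v = (23 + 5)*(-18) = 28*(-18) = -504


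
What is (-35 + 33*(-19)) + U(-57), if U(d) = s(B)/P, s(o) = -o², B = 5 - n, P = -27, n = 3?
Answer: -17870/27 ≈ -661.85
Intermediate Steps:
B = 2 (B = 5 - 1*3 = 5 - 3 = 2)
U(d) = 4/27 (U(d) = -1*2²/(-27) = -1*4*(-1/27) = -4*(-1/27) = 4/27)
(-35 + 33*(-19)) + U(-57) = (-35 + 33*(-19)) + 4/27 = (-35 - 627) + 4/27 = -662 + 4/27 = -17870/27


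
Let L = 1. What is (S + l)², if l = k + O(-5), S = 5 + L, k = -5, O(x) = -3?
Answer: 4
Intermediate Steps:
S = 6 (S = 5 + 1 = 6)
l = -8 (l = -5 - 3 = -8)
(S + l)² = (6 - 8)² = (-2)² = 4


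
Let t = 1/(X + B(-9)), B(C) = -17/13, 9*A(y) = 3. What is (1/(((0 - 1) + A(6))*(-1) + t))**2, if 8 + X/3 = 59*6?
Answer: 1634665761/728622049 ≈ 2.2435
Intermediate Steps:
X = 1038 (X = -24 + 3*(59*6) = -24 + 3*354 = -24 + 1062 = 1038)
A(y) = 1/3 (A(y) = (1/9)*3 = 1/3)
B(C) = -17/13 (B(C) = -17*1/13 = -17/13)
t = 13/13477 (t = 1/(1038 - 17/13) = 1/(13477/13) = 13/13477 ≈ 0.00096461)
(1/(((0 - 1) + A(6))*(-1) + t))**2 = (1/(((0 - 1) + 1/3)*(-1) + 13/13477))**2 = (1/((-1 + 1/3)*(-1) + 13/13477))**2 = (1/(-2/3*(-1) + 13/13477))**2 = (1/(2/3 + 13/13477))**2 = (1/(26993/40431))**2 = (40431/26993)**2 = 1634665761/728622049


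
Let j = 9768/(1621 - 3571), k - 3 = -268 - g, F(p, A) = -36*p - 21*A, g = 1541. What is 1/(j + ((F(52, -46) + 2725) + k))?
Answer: 325/2597 ≈ 0.12514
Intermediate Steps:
k = -1806 (k = 3 + (-268 - 1*1541) = 3 + (-268 - 1541) = 3 - 1809 = -1806)
j = -1628/325 (j = 9768/(-1950) = 9768*(-1/1950) = -1628/325 ≈ -5.0092)
1/(j + ((F(52, -46) + 2725) + k)) = 1/(-1628/325 + (((-36*52 - 21*(-46)) + 2725) - 1806)) = 1/(-1628/325 + (((-1872 + 966) + 2725) - 1806)) = 1/(-1628/325 + ((-906 + 2725) - 1806)) = 1/(-1628/325 + (1819 - 1806)) = 1/(-1628/325 + 13) = 1/(2597/325) = 325/2597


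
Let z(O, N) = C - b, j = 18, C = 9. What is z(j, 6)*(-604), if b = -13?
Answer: -13288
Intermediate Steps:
z(O, N) = 22 (z(O, N) = 9 - 1*(-13) = 9 + 13 = 22)
z(j, 6)*(-604) = 22*(-604) = -13288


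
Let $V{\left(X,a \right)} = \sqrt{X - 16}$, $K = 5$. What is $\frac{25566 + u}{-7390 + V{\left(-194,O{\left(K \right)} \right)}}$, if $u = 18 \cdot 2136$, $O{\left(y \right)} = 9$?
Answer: $- \frac{47306346}{5461231} - \frac{32007 i \sqrt{210}}{27306155} \approx -8.6622 - 0.016986 i$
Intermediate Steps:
$V{\left(X,a \right)} = \sqrt{-16 + X}$
$u = 38448$
$\frac{25566 + u}{-7390 + V{\left(-194,O{\left(K \right)} \right)}} = \frac{25566 + 38448}{-7390 + \sqrt{-16 - 194}} = \frac{64014}{-7390 + \sqrt{-210}} = \frac{64014}{-7390 + i \sqrt{210}}$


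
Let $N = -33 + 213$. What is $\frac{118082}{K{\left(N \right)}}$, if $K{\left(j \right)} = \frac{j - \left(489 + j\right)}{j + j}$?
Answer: $- \frac{14169840}{163} \approx -86932.0$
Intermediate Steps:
$N = 180$
$K{\left(j \right)} = - \frac{489}{2 j}$
$\frac{118082}{K{\left(N \right)}} = \frac{118082}{\left(- \frac{489}{2}\right) \frac{1}{180}} = \frac{118082}{- \frac{163}{120}} = 118082 \left(- \frac{120}{163}\right) = - \frac{14169840}{163}$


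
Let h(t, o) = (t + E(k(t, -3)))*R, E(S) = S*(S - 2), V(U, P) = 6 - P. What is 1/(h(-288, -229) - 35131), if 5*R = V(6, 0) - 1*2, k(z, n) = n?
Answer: -5/176747 ≈ -2.8289e-5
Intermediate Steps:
E(S) = S*(-2 + S)
R = ⅘ (R = ((6 - 1*0) - 1*2)/5 = ((6 + 0) - 2)/5 = (6 - 2)/5 = (⅕)*4 = ⅘ ≈ 0.80000)
h(t, o) = 12 + 4*t/5 (h(t, o) = (t - 3*(-2 - 3))*(⅘) = (t - 3*(-5))*(⅘) = (t + 15)*(⅘) = (15 + t)*(⅘) = 12 + 4*t/5)
1/(h(-288, -229) - 35131) = 1/((12 + (⅘)*(-288)) - 35131) = 1/((12 - 1152/5) - 35131) = 1/(-1092/5 - 35131) = 1/(-176747/5) = -5/176747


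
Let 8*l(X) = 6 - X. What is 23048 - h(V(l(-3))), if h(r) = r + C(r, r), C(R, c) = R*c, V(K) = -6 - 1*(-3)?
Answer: 23042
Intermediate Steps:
l(X) = ¾ - X/8 (l(X) = (6 - X)/8 = ¾ - X/8)
V(K) = -3 (V(K) = -6 + 3 = -3)
h(r) = r + r² (h(r) = r + r*r = r + r²)
23048 - h(V(l(-3))) = 23048 - (-3)*(1 - 3) = 23048 - (-3)*(-2) = 23048 - 1*6 = 23048 - 6 = 23042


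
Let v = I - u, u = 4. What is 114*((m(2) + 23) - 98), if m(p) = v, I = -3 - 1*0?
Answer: -9348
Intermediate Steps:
I = -3 (I = -3 + 0 = -3)
v = -7 (v = -3 - 1*4 = -3 - 4 = -7)
m(p) = -7
114*((m(2) + 23) - 98) = 114*((-7 + 23) - 98) = 114*(16 - 98) = 114*(-82) = -9348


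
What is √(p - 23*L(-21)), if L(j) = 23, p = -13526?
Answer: I*√14055 ≈ 118.55*I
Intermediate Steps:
√(p - 23*L(-21)) = √(-13526 - 23*23) = √(-13526 - 529) = √(-14055) = I*√14055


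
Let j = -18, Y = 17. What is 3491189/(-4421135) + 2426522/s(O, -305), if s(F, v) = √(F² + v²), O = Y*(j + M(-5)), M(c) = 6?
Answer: -3491189/4421135 + 2426522*√134641/134641 ≈ 6612.2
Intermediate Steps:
O = -204 (O = 17*(-18 + 6) = 17*(-12) = -204)
3491189/(-4421135) + 2426522/s(O, -305) = 3491189/(-4421135) + 2426522/(√((-204)² + (-305)²)) = 3491189*(-1/4421135) + 2426522/(√(41616 + 93025)) = -3491189/4421135 + 2426522/(√134641) = -3491189/4421135 + 2426522*(√134641/134641) = -3491189/4421135 + 2426522*√134641/134641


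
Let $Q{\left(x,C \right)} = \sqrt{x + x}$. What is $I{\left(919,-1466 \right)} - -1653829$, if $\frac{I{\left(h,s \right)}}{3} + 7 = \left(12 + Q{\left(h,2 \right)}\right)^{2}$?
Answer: $1659754 + 72 \sqrt{1838} \approx 1.6628 \cdot 10^{6}$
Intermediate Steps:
$Q{\left(x,C \right)} = \sqrt{2} \sqrt{x}$ ($Q{\left(x,C \right)} = \sqrt{2 x} = \sqrt{2} \sqrt{x}$)
$I{\left(h,s \right)} = -21 + 3 \left(12 + \sqrt{2} \sqrt{h}\right)^{2}$
$I{\left(919,-1466 \right)} - -1653829 = \left(-21 + 3 \left(12 + \sqrt{2} \sqrt{919}\right)^{2}\right) - -1653829 = \left(-21 + 3 \left(12 + \sqrt{1838}\right)^{2}\right) + 1653829 = 1653808 + 3 \left(12 + \sqrt{1838}\right)^{2}$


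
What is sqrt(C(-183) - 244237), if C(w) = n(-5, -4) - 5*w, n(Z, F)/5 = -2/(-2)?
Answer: I*sqrt(243317) ≈ 493.27*I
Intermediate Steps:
n(Z, F) = 5 (n(Z, F) = 5*(-2/(-2)) = 5*(-2*(-1/2)) = 5*1 = 5)
C(w) = 5 - 5*w
sqrt(C(-183) - 244237) = sqrt((5 - 5*(-183)) - 244237) = sqrt((5 + 915) - 244237) = sqrt(920 - 244237) = sqrt(-243317) = I*sqrt(243317)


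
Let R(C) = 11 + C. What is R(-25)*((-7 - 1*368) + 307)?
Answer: 952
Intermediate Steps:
R(-25)*((-7 - 1*368) + 307) = (11 - 25)*((-7 - 1*368) + 307) = -14*((-7 - 368) + 307) = -14*(-375 + 307) = -14*(-68) = 952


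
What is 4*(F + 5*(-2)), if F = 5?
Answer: -20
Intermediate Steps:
4*(F + 5*(-2)) = 4*(5 + 5*(-2)) = 4*(5 - 10) = 4*(-5) = -20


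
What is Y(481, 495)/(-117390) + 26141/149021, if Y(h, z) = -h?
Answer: 241567007/1345659630 ≈ 0.17952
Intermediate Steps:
Y(481, 495)/(-117390) + 26141/149021 = -1*481/(-117390) + 26141/149021 = -481*(-1/117390) + 26141*(1/149021) = 37/9030 + 26141/149021 = 241567007/1345659630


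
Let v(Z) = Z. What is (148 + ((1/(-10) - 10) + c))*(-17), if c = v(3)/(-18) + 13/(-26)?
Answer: -69989/30 ≈ -2333.0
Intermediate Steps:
c = -2/3 (c = 3/(-18) + 13/(-26) = 3*(-1/18) + 13*(-1/26) = -1/6 - 1/2 = -2/3 ≈ -0.66667)
(148 + ((1/(-10) - 10) + c))*(-17) = (148 + ((1/(-10) - 10) - 2/3))*(-17) = (148 + ((-1/10 - 10) - 2/3))*(-17) = (148 + (-101/10 - 2/3))*(-17) = (148 - 323/30)*(-17) = (4117/30)*(-17) = -69989/30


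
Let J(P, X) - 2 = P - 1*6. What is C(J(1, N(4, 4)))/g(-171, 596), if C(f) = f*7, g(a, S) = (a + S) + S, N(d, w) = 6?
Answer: -21/1021 ≈ -0.020568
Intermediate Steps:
g(a, S) = a + 2*S (g(a, S) = (S + a) + S = a + 2*S)
J(P, X) = -4 + P (J(P, X) = 2 + (P - 1*6) = 2 + (P - 6) = 2 + (-6 + P) = -4 + P)
C(f) = 7*f
C(J(1, N(4, 4)))/g(-171, 596) = (7*(-4 + 1))/(-171 + 2*596) = (7*(-3))/(-171 + 1192) = -21/1021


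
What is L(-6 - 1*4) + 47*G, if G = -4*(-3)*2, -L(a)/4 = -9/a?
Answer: 5622/5 ≈ 1124.4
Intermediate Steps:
L(a) = 36/a (L(a) = -(-36)/a = 36/a)
G = 24 (G = 12*2 = 24)
L(-6 - 1*4) + 47*G = 36/(-6 - 1*4) + 47*24 = 36/(-6 - 4) + 1128 = 36/(-10) + 1128 = 36*(-⅒) + 1128 = -18/5 + 1128 = 5622/5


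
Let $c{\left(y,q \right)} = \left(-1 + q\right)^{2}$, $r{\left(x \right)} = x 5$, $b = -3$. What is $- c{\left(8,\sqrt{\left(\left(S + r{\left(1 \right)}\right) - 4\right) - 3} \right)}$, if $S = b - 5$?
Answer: $9 + 2 i \sqrt{10} \approx 9.0 + 6.3246 i$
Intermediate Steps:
$S = -8$ ($S = -3 - 5 = -8$)
$r{\left(x \right)} = 5 x$
$- c{\left(8,\sqrt{\left(\left(S + r{\left(1 \right)}\right) - 4\right) - 3} \right)} = - \left(-1 + \sqrt{\left(\left(-8 + 5 \cdot 1\right) - 4\right) - 3}\right)^{2} = - \left(-1 + \sqrt{\left(\left(-8 + 5\right) - 4\right) - 3}\right)^{2} = - \left(-1 + \sqrt{\left(-3 - 4\right) - 3}\right)^{2} = - \left(-1 + \sqrt{-7 - 3}\right)^{2} = - \left(-1 + \sqrt{-10}\right)^{2} = - \left(-1 + i \sqrt{10}\right)^{2}$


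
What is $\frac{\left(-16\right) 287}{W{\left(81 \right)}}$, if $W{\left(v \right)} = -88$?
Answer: $\frac{574}{11} \approx 52.182$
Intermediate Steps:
$\frac{\left(-16\right) 287}{W{\left(81 \right)}} = \frac{\left(-16\right) 287}{-88} = \left(-4592\right) \left(- \frac{1}{88}\right) = \frac{574}{11}$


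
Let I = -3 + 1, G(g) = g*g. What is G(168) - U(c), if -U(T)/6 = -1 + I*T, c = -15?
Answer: 28398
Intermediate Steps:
G(g) = g²
I = -2
U(T) = 6 + 12*T (U(T) = -6*(-1 - 2*T) = 6 + 12*T)
G(168) - U(c) = 168² - (6 + 12*(-15)) = 28224 - (6 - 180) = 28224 - 1*(-174) = 28224 + 174 = 28398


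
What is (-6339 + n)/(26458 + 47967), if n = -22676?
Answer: -5803/14885 ≈ -0.38986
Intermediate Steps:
(-6339 + n)/(26458 + 47967) = (-6339 - 22676)/(26458 + 47967) = -29015/74425 = -29015*1/74425 = -5803/14885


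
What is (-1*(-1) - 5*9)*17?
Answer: -748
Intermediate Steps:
(-1*(-1) - 5*9)*17 = (1 - 45)*17 = -44*17 = -748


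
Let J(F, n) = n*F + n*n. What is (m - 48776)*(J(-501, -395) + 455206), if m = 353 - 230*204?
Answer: -77144500218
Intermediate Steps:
m = -46567 (m = 353 - 46920 = -46567)
J(F, n) = n² + F*n (J(F, n) = F*n + n² = n² + F*n)
(m - 48776)*(J(-501, -395) + 455206) = (-46567 - 48776)*(-395*(-501 - 395) + 455206) = -95343*(-395*(-896) + 455206) = -95343*(353920 + 455206) = -95343*809126 = -77144500218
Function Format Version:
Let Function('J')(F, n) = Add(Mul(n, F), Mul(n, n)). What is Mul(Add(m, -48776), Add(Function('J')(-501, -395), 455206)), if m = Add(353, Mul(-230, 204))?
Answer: -77144500218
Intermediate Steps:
m = -46567 (m = Add(353, -46920) = -46567)
Function('J')(F, n) = Add(Pow(n, 2), Mul(F, n)) (Function('J')(F, n) = Add(Mul(F, n), Pow(n, 2)) = Add(Pow(n, 2), Mul(F, n)))
Mul(Add(m, -48776), Add(Function('J')(-501, -395), 455206)) = Mul(Add(-46567, -48776), Add(Mul(-395, Add(-501, -395)), 455206)) = Mul(-95343, Add(Mul(-395, -896), 455206)) = Mul(-95343, Add(353920, 455206)) = Mul(-95343, 809126) = -77144500218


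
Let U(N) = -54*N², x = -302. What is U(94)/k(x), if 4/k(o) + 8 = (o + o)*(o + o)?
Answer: -43516487088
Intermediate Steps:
k(o) = 4/(-8 + 4*o²) (k(o) = 4/(-8 + (o + o)*(o + o)) = 4/(-8 + (2*o)*(2*o)) = 4/(-8 + 4*o²))
U(94)/k(x) = (-54*94²)/(1/(-2 + (-302)²)) = (-54*8836)/(1/(-2 + 91204)) = -477144/(1/91202) = -477144/1/91202 = -477144*91202 = -43516487088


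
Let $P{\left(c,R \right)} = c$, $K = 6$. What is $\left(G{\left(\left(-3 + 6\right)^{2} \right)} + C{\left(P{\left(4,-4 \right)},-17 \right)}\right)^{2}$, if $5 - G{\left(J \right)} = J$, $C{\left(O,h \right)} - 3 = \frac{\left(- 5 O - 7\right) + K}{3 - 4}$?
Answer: $400$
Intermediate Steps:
$C{\left(O,h \right)} = 4 + 5 O$ ($C{\left(O,h \right)} = 3 + \frac{\left(- 5 O - 7\right) + 6}{3 - 4} = 3 + \frac{\left(-7 - 5 O\right) + 6}{-1} = 3 + \left(-1 - 5 O\right) \left(-1\right) = 3 + \left(1 + 5 O\right) = 4 + 5 O$)
$G{\left(J \right)} = 5 - J$
$\left(G{\left(\left(-3 + 6\right)^{2} \right)} + C{\left(P{\left(4,-4 \right)},-17 \right)}\right)^{2} = \left(\left(5 - \left(-3 + 6\right)^{2}\right) + \left(4 + 5 \cdot 4\right)\right)^{2} = \left(\left(5 - 3^{2}\right) + \left(4 + 20\right)\right)^{2} = \left(\left(5 - 9\right) + 24\right)^{2} = \left(-4 + 24\right)^{2} = 20^{2} = 400$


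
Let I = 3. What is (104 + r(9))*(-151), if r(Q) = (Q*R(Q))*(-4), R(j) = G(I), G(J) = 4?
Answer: 6040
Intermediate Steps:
R(j) = 4
r(Q) = -16*Q (r(Q) = (Q*4)*(-4) = (4*Q)*(-4) = -16*Q)
(104 + r(9))*(-151) = (104 - 16*9)*(-151) = (104 - 144)*(-151) = -40*(-151) = 6040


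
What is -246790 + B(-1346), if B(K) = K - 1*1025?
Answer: -249161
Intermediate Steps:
B(K) = -1025 + K (B(K) = K - 1025 = -1025 + K)
-246790 + B(-1346) = -246790 + (-1025 - 1346) = -246790 - 2371 = -249161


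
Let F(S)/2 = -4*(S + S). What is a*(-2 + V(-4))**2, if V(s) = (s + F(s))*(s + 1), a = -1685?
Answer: -55813940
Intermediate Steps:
F(S) = -16*S (F(S) = 2*(-4*(S + S)) = 2*(-8*S) = -16*S)
V(s) = -15*s*(1 + s) (V(s) = (s - 16*s)*(s + 1) = (-15*s)*(1 + s) = -15*s*(1 + s))
a*(-2 + V(-4))**2 = -1685*(-2 + 15*(-4)*(-1 - 1*(-4)))**2 = -1685*(-2 + 15*(-4)*(-1 + 4))**2 = -1685*(-2 + 15*(-4)*3)**2 = -1685*(-2 - 180)**2 = -1685*(-182)**2 = -1685*33124 = -55813940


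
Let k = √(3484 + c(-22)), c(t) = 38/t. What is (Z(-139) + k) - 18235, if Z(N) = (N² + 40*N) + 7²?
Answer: -4425 + √421355/11 ≈ -4366.0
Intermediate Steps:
Z(N) = 49 + N² + 40*N (Z(N) = (N² + 40*N) + 49 = 49 + N² + 40*N)
k = √421355/11 (k = √(3484 + 38/(-22)) = √(3484 + 38*(-1/22)) = √(3484 - 19/11) = √(38305/11) = √421355/11 ≈ 59.011)
(Z(-139) + k) - 18235 = ((49 + (-139)² + 40*(-139)) + √421355/11) - 18235 = ((49 + 19321 - 5560) + √421355/11) - 18235 = (13810 + √421355/11) - 18235 = -4425 + √421355/11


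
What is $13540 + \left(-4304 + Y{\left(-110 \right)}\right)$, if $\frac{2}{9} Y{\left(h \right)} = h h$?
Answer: $63686$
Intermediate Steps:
$Y{\left(h \right)} = \frac{9 h^{2}}{2}$ ($Y{\left(h \right)} = \frac{9 h h}{2} = \frac{9 h^{2}}{2}$)
$13540 + \left(-4304 + Y{\left(-110 \right)}\right) = 13540 - \left(4304 - \frac{9 \left(-110\right)^{2}}{2}\right) = 13540 + \left(-4304 + \frac{9}{2} \cdot 12100\right) = 13540 + \left(-4304 + 54450\right) = 13540 + 50146 = 63686$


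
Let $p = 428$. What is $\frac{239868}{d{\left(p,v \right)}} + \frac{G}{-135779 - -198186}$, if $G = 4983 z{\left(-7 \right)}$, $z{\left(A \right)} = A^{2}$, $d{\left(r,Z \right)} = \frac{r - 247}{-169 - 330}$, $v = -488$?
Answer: $- \frac{7469707501497}{11295667} \approx -6.6129 \cdot 10^{5}$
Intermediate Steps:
$d{\left(r,Z \right)} = \frac{247}{499} - \frac{r}{499}$ ($d{\left(r,Z \right)} = \frac{-247 + r}{-499} = \left(-247 + r\right) \left(- \frac{1}{499}\right) = \frac{247}{499} - \frac{r}{499}$)
$G = 244167$ ($G = 4983 \left(-7\right)^{2} = 4983 \cdot 49 = 244167$)
$\frac{239868}{d{\left(p,v \right)}} + \frac{G}{-135779 - -198186} = \frac{239868}{\frac{247}{499} - \frac{428}{499}} + \frac{244167}{-135779 - -198186} = \frac{239868}{\frac{247}{499} - \frac{428}{499}} + \frac{244167}{-135779 + 198186} = \frac{239868}{- \frac{181}{499}} + \frac{244167}{62407} = 239868 \left(- \frac{499}{181}\right) + 244167 \cdot \frac{1}{62407} = - \frac{119694132}{181} + \frac{244167}{62407} = - \frac{7469707501497}{11295667}$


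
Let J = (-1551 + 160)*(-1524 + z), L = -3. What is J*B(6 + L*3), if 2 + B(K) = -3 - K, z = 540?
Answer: -2737488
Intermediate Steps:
B(K) = -5 - K (B(K) = -2 + (-3 - K) = -5 - K)
J = 1368744 (J = (-1551 + 160)*(-1524 + 540) = -1391*(-984) = 1368744)
J*B(6 + L*3) = 1368744*(-5 - (6 - 3*3)) = 1368744*(-5 - (6 - 9)) = 1368744*(-5 - 1*(-3)) = 1368744*(-5 + 3) = 1368744*(-2) = -2737488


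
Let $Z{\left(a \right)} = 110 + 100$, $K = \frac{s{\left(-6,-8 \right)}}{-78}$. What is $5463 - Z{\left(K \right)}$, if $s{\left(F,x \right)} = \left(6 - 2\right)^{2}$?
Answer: $5253$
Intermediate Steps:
$s{\left(F,x \right)} = 16$ ($s{\left(F,x \right)} = 4^{2} = 16$)
$K = - \frac{8}{39}$ ($K = \frac{16}{-78} = 16 \left(- \frac{1}{78}\right) = - \frac{8}{39} \approx -0.20513$)
$Z{\left(a \right)} = 210$
$5463 - Z{\left(K \right)} = 5463 - 210 = 5253$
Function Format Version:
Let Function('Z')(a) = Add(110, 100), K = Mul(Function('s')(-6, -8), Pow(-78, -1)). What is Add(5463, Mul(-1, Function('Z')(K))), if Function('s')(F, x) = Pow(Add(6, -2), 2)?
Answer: 5253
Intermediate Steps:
Function('s')(F, x) = 16 (Function('s')(F, x) = Pow(4, 2) = 16)
K = Rational(-8, 39) (K = Mul(16, Pow(-78, -1)) = Mul(16, Rational(-1, 78)) = Rational(-8, 39) ≈ -0.20513)
Function('Z')(a) = 210
Add(5463, Mul(-1, Function('Z')(K))) = Add(5463, Mul(-1, 210)) = Add(5463, -210) = 5253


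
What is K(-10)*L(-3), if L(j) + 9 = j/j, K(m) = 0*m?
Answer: 0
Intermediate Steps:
K(m) = 0
L(j) = -8 (L(j) = -9 + j/j = -9 + 1 = -8)
K(-10)*L(-3) = 0*(-8) = 0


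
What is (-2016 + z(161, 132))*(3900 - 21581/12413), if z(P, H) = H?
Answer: -91165100196/12413 ≈ -7.3443e+6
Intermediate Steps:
(-2016 + z(161, 132))*(3900 - 21581/12413) = (-2016 + 132)*(3900 - 21581/12413) = -1884*(3900 - 21581*1/12413) = -1884*(3900 - 21581/12413) = -1884*48389119/12413 = -91165100196/12413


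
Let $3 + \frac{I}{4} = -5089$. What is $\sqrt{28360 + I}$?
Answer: $6 \sqrt{222} \approx 89.398$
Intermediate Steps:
$I = -20368$ ($I = -12 + 4 \left(-5089\right) = -12 - 20356 = -20368$)
$\sqrt{28360 + I} = \sqrt{28360 - 20368} = \sqrt{7992} = 6 \sqrt{222}$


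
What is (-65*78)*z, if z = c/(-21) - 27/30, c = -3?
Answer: 26871/7 ≈ 3838.7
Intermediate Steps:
z = -53/70 (z = -3/(-21) - 27/30 = -3*(-1/21) - 27*1/30 = ⅐ - 9/10 = -53/70 ≈ -0.75714)
(-65*78)*z = -65*78*(-53/70) = -5070*(-53/70) = 26871/7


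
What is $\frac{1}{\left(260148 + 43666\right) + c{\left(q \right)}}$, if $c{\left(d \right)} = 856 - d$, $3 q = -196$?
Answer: $\frac{3}{914206} \approx 3.2815 \cdot 10^{-6}$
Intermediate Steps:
$q = - \frac{196}{3}$ ($q = \frac{1}{3} \left(-196\right) = - \frac{196}{3} \approx -65.333$)
$\frac{1}{\left(260148 + 43666\right) + c{\left(q \right)}} = \frac{1}{\left(260148 + 43666\right) + \left(856 - - \frac{196}{3}\right)} = \frac{1}{303814 + \left(856 + \frac{196}{3}\right)} = \frac{1}{303814 + \frac{2764}{3}} = \frac{1}{\frac{914206}{3}} = \frac{3}{914206}$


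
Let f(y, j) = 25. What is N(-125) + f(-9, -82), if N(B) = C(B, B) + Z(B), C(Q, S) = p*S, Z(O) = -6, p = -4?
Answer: 519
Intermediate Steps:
C(Q, S) = -4*S
N(B) = -6 - 4*B (N(B) = -4*B - 6 = -6 - 4*B)
N(-125) + f(-9, -82) = (-6 - 4*(-125)) + 25 = (-6 + 500) + 25 = 494 + 25 = 519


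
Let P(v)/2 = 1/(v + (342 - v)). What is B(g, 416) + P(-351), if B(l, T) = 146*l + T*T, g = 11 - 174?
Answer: 25523119/171 ≈ 1.4926e+5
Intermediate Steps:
P(v) = 1/171 (P(v) = 2/(v + (342 - v)) = 2/342 = 2*(1/342) = 1/171)
g = -163
B(l, T) = T**2 + 146*l (B(l, T) = 146*l + T**2 = T**2 + 146*l)
B(g, 416) + P(-351) = (416**2 + 146*(-163)) + 1/171 = (173056 - 23798) + 1/171 = 149258 + 1/171 = 25523119/171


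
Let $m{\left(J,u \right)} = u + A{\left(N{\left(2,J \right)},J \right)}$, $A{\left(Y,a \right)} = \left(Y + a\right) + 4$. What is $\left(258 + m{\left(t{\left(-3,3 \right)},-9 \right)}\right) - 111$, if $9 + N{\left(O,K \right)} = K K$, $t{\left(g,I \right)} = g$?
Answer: $139$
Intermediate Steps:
$N{\left(O,K \right)} = -9 + K^{2}$ ($N{\left(O,K \right)} = -9 + K K = -9 + K^{2}$)
$A{\left(Y,a \right)} = 4 + Y + a$
$m{\left(J,u \right)} = -5 + J + u + J^{2}$ ($m{\left(J,u \right)} = u + \left(4 + \left(-9 + J^{2}\right) + J\right) = u + \left(-5 + J + J^{2}\right) = -5 + J + u + J^{2}$)
$\left(258 + m{\left(t{\left(-3,3 \right)},-9 \right)}\right) - 111 = \left(258 - \left(17 - 9\right)\right) - 111 = \left(258 - 8\right) - 111 = 250 - 111 = 139$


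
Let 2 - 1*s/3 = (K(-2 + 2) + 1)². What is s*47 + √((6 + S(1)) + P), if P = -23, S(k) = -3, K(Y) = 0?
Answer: 141 + 2*I*√5 ≈ 141.0 + 4.4721*I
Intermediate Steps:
s = 3 (s = 6 - 3*(0 + 1)² = 6 - 3*1² = 6 - 3*1 = 6 - 3 = 3)
s*47 + √((6 + S(1)) + P) = 3*47 + √((6 - 3) - 23) = 141 + √(3 - 23) = 141 + √(-20) = 141 + 2*I*√5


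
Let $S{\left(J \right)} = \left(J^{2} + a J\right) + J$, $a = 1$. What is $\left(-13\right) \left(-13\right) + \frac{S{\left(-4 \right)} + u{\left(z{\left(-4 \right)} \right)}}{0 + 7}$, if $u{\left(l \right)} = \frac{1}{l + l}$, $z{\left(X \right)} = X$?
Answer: $\frac{1361}{8} \approx 170.13$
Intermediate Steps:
$S{\left(J \right)} = J^{2} + 2 J$ ($S{\left(J \right)} = \left(J^{2} + 1 J\right) + J = \left(J^{2} + J\right) + J = \left(J + J^{2}\right) + J = J^{2} + 2 J$)
$u{\left(l \right)} = \frac{1}{2 l}$
$\left(-13\right) \left(-13\right) + \frac{S{\left(-4 \right)} + u{\left(z{\left(-4 \right)} \right)}}{0 + 7} = \left(-13\right) \left(-13\right) + \frac{- 4 \left(2 - 4\right) + \frac{1}{2 \left(-4\right)}}{0 + 7} = 169 + \frac{\left(-4\right) \left(-2\right) + \frac{1}{2} \left(- \frac{1}{4}\right)}{7} = 169 + \left(8 - \frac{1}{8}\right) \frac{1}{7} = 169 + \frac{63}{8} \cdot \frac{1}{7} = 169 + \frac{9}{8} = \frac{1361}{8}$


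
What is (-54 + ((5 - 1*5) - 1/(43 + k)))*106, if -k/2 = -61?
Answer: -944566/165 ≈ -5724.6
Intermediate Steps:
k = 122 (k = -2*(-61) = 122)
(-54 + ((5 - 1*5) - 1/(43 + k)))*106 = (-54 + ((5 - 1*5) - 1/(43 + 122)))*106 = (-54 + ((5 - 5) - 1/165))*106 = (-54 + (0 - 1*1/165))*106 = (-54 + (0 - 1/165))*106 = (-54 - 1/165)*106 = -8911/165*106 = -944566/165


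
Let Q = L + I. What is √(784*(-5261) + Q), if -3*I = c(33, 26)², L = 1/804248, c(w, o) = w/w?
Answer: 61*I*√1613196335550666/1206372 ≈ 2030.9*I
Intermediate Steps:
c(w, o) = 1
L = 1/804248 ≈ 1.2434e-6
I = -⅓ (I = -⅓*1² = -⅓*1 = -⅓ ≈ -0.33333)
Q = -804245/2412744 (Q = 1/804248 - ⅓ = -804245/2412744 ≈ -0.33333)
√(784*(-5261) + Q) = √(784*(-5261) - 804245/2412744) = √(-4124624 - 804245/2412744) = √(-9951662612501/2412744) = 61*I*√1613196335550666/1206372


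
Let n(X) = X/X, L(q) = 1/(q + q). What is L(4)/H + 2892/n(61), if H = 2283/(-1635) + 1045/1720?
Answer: 427642633/147879 ≈ 2891.8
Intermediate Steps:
L(q) = 1/(2*q)
H = -147879/187480 (H = 2283*(-1/1635) + 1045*(1/1720) = -761/545 + 209/344 = -147879/187480 ≈ -0.78877)
n(X) = 1
L(4)/H + 2892/n(61) = ((½)/4)/(-147879/187480) + 2892/1 = ((½)*(¼))*(-187480/147879) + 2892*1 = (⅛)*(-187480/147879) + 2892 = -23435/147879 + 2892 = 427642633/147879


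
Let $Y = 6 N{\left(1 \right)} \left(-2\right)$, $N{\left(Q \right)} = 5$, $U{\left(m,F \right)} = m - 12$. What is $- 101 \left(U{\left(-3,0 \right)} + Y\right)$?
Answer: $7575$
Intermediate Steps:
$U{\left(m,F \right)} = -12 + m$
$Y = -60$ ($Y = 6 \cdot 5 \left(-2\right) = 30 \left(-2\right) = -60$)
$- 101 \left(U{\left(-3,0 \right)} + Y\right) = - 101 \left(\left(-12 - 3\right) - 60\right) = - 101 \left(-15 - 60\right) = \left(-101\right) \left(-75\right) = 7575$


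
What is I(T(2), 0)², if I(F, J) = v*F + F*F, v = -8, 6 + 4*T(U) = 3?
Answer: 11025/256 ≈ 43.066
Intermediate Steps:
T(U) = -¾ (T(U) = -3/2 + (¼)*3 = -3/2 + ¾ = -¾)
I(F, J) = F² - 8*F (I(F, J) = -8*F + F*F = -8*F + F² = F² - 8*F)
I(T(2), 0)² = (-3*(-8 - ¾)/4)² = (-¾*(-35/4))² = (105/16)² = 11025/256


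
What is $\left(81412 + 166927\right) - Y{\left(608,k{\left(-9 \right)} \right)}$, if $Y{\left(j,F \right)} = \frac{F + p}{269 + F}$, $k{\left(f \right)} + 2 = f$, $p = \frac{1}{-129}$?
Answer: $\frac{4132610009}{16641} \approx 2.4834 \cdot 10^{5}$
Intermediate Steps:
$p = - \frac{1}{129} \approx -0.0077519$
$k{\left(f \right)} = -2 + f$
$Y{\left(j,F \right)} = \frac{- \frac{1}{129} + F}{269 + F}$ ($Y{\left(j,F \right)} = \frac{F - \frac{1}{129}}{269 + F} = \frac{- \frac{1}{129} + F}{269 + F}$)
$\left(81412 + 166927\right) - Y{\left(608,k{\left(-9 \right)} \right)} = \left(81412 + 166927\right) - \frac{- \frac{1}{129} - 11}{269 - 11} = 248339 - \frac{- \frac{1}{129} - 11}{269 - 11} = 248339 - \frac{1}{258} \left(- \frac{1420}{129}\right) = 248339 - - \frac{710}{16641} = 248339 + \frac{710}{16641} = \frac{4132610009}{16641}$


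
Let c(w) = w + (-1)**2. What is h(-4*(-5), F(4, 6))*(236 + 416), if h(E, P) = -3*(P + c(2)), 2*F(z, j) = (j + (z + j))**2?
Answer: -256236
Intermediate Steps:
c(w) = 1 + w (c(w) = w + 1 = 1 + w)
F(z, j) = (z + 2*j)**2/2 (F(z, j) = (j + (z + j))**2/2 = (j + (j + z))**2/2 = (z + 2*j)**2/2)
h(E, P) = -9 - 3*P (h(E, P) = -3*(P + (1 + 2)) = -3*(P + 3) = -3*(3 + P) = -9 - 3*P)
h(-4*(-5), F(4, 6))*(236 + 416) = (-9 - 3*(4 + 2*6)**2/2)*(236 + 416) = (-9 - 3*(4 + 12)**2/2)*652 = (-9 - 3*16**2/2)*652 = (-9 - 3*256/2)*652 = (-9 - 3*128)*652 = (-9 - 384)*652 = -393*652 = -256236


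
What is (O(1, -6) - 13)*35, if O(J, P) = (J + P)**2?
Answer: 420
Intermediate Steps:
(O(1, -6) - 13)*35 = ((1 - 6)**2 - 13)*35 = ((-5)**2 - 13)*35 = (25 - 13)*35 = 12*35 = 420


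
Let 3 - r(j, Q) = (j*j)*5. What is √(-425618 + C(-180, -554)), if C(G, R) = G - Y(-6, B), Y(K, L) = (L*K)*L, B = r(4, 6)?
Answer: 116*I*√29 ≈ 624.68*I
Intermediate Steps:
r(j, Q) = 3 - 5*j² (r(j, Q) = 3 - j*j*5 = 3 - j²*5 = 3 - 5*j²)
B = -77 (B = 3 - 5*4² = 3 - 5*16 = 3 - 80 = -77)
Y(K, L) = K*L² (Y(K, L) = (K*L)*L = K*L²)
C(G, R) = 35574 + G (C(G, R) = G - (-6)*(-77)² = G - (-6)*5929 = G - 1*(-35574) = G + 35574 = 35574 + G)
√(-425618 + C(-180, -554)) = √(-425618 + (35574 - 180)) = √(-425618 + 35394) = √(-390224) = 116*I*√29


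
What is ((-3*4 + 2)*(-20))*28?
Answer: 5600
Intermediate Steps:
((-3*4 + 2)*(-20))*28 = ((-12 + 2)*(-20))*28 = -10*(-20)*28 = 200*28 = 5600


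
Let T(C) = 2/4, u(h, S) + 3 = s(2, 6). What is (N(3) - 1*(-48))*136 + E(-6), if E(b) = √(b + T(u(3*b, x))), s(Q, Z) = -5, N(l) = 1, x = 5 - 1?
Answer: 6664 + I*√22/2 ≈ 6664.0 + 2.3452*I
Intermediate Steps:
x = 4
u(h, S) = -8 (u(h, S) = -3 - 5 = -8)
T(C) = ½ (T(C) = 2*(¼) = ½)
E(b) = √(½ + b) (E(b) = √(b + ½) = √(½ + b))
(N(3) - 1*(-48))*136 + E(-6) = (1 - 1*(-48))*136 + √(2 + 4*(-6))/2 = (1 + 48)*136 + √(2 - 24)/2 = 49*136 + √(-22)/2 = 6664 + (I*√22)/2 = 6664 + I*√22/2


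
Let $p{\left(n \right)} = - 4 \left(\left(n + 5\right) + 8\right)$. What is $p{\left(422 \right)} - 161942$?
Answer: $-163682$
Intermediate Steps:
$p{\left(n \right)} = -52 - 4 n$ ($p{\left(n \right)} = - 4 \left(\left(5 + n\right) + 8\right) = - 4 \left(13 + n\right) = -52 - 4 n$)
$p{\left(422 \right)} - 161942 = \left(-52 - 1688\right) - 161942 = -1740 - 161942 = -163682$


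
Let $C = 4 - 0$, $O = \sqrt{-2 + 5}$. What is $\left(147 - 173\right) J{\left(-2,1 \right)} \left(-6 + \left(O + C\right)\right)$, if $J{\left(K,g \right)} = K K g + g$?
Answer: $260 - 130 \sqrt{3} \approx 34.833$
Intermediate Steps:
$O = \sqrt{3} \approx 1.732$
$J{\left(K,g \right)} = g + g K^{2}$ ($J{\left(K,g \right)} = K^{2} g + g = g K^{2} + g = g + g K^{2}$)
$C = 4$ ($C = 4 + 0 = 4$)
$\left(147 - 173\right) J{\left(-2,1 \right)} \left(-6 + \left(O + C\right)\right) = \left(147 - 173\right) 1 \left(1 + \left(-2\right)^{2}\right) \left(-6 + \left(\sqrt{3} + 4\right)\right) = \left(147 - 173\right) 1 \left(1 + 4\right) \left(-6 + \left(4 + \sqrt{3}\right)\right) = - 26 \cdot 1 \cdot 5 \left(-2 + \sqrt{3}\right) = - 26 \cdot 5 \left(-2 + \sqrt{3}\right) = - 26 \left(-10 + 5 \sqrt{3}\right) = 260 - 130 \sqrt{3}$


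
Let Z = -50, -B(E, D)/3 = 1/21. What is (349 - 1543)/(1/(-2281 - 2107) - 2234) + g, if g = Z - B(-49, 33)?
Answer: -483499979/9802793 ≈ -49.323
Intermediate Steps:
B(E, D) = -⅐ (B(E, D) = -3/21 = -3*1/21 = -⅐)
g = -349/7 (g = -50 - 1*(-⅐) = -50 + ⅐ = -349/7 ≈ -49.857)
(349 - 1543)/(1/(-2281 - 2107) - 2234) + g = (349 - 1543)/(1/(-2281 - 2107) - 2234) - 349/7 = -1194/(1/(-4388) - 2234) - 349/7 = -1194/(-1/4388 - 2234) - 349/7 = -1194/(-9802793/4388) - 349/7 = -1194*(-4388/9802793) - 349/7 = 5239272/9802793 - 349/7 = -483499979/9802793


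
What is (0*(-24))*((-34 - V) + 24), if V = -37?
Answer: 0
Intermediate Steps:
(0*(-24))*((-34 - V) + 24) = (0*(-24))*((-34 - 1*(-37)) + 24) = 0*((-34 + 37) + 24) = 0*(3 + 24) = 0*27 = 0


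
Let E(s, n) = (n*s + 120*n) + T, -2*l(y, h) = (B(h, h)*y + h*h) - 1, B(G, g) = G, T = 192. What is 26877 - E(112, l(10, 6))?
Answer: 37705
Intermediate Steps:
l(y, h) = ½ - h²/2 - h*y/2 (l(y, h) = -((h*y + h*h) - 1)/2 = -((h*y + h²) - 1)/2 = -((h² + h*y) - 1)/2 = -(-1 + h² + h*y)/2 = ½ - h²/2 - h*y/2)
E(s, n) = 192 + 120*n + n*s (E(s, n) = (n*s + 120*n) + 192 = (120*n + n*s) + 192 = 192 + 120*n + n*s)
26877 - E(112, l(10, 6)) = 26877 - (192 + 120*(½ - ½*6² - ½*6*10) + (½ - ½*6² - ½*6*10)*112) = 26877 - (192 + 120*(½ - ½*36 - 30) + (½ - ½*36 - 30)*112) = 26877 - (192 + 120*(½ - 18 - 30) + (½ - 18 - 30)*112) = 26877 - (192 + 120*(-95/2) - 95/2*112) = 26877 - (192 - 5700 - 5320) = 26877 - 1*(-10828) = 26877 + 10828 = 37705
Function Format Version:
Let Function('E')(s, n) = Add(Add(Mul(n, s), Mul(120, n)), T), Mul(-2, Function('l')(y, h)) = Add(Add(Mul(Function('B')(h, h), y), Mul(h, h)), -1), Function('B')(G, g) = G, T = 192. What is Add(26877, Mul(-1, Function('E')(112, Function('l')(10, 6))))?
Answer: 37705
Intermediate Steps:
Function('l')(y, h) = Add(Rational(1, 2), Mul(Rational(-1, 2), Pow(h, 2)), Mul(Rational(-1, 2), h, y)) (Function('l')(y, h) = Mul(Rational(-1, 2), Add(Add(Mul(h, y), Mul(h, h)), -1)) = Mul(Rational(-1, 2), Add(Add(Mul(h, y), Pow(h, 2)), -1)) = Mul(Rational(-1, 2), Add(Add(Pow(h, 2), Mul(h, y)), -1)) = Mul(Rational(-1, 2), Add(-1, Pow(h, 2), Mul(h, y))) = Add(Rational(1, 2), Mul(Rational(-1, 2), Pow(h, 2)), Mul(Rational(-1, 2), h, y)))
Function('E')(s, n) = Add(192, Mul(120, n), Mul(n, s)) (Function('E')(s, n) = Add(Add(Mul(n, s), Mul(120, n)), 192) = Add(Add(Mul(120, n), Mul(n, s)), 192) = Add(192, Mul(120, n), Mul(n, s)))
Add(26877, Mul(-1, Function('E')(112, Function('l')(10, 6)))) = Add(26877, Mul(-1, Add(192, Mul(120, Add(Rational(1, 2), Mul(Rational(-1, 2), Pow(6, 2)), Mul(Rational(-1, 2), 6, 10))), Mul(Add(Rational(1, 2), Mul(Rational(-1, 2), Pow(6, 2)), Mul(Rational(-1, 2), 6, 10)), 112)))) = Add(26877, Mul(-1, Add(192, Mul(120, Add(Rational(1, 2), Mul(Rational(-1, 2), 36), -30)), Mul(Add(Rational(1, 2), Mul(Rational(-1, 2), 36), -30), 112)))) = Add(26877, Mul(-1, Add(192, Mul(120, Add(Rational(1, 2), -18, -30)), Mul(Add(Rational(1, 2), -18, -30), 112)))) = Add(26877, Mul(-1, Add(192, Mul(120, Rational(-95, 2)), Mul(Rational(-95, 2), 112)))) = Add(26877, Mul(-1, Add(192, -5700, -5320))) = Add(26877, Mul(-1, -10828)) = Add(26877, 10828) = 37705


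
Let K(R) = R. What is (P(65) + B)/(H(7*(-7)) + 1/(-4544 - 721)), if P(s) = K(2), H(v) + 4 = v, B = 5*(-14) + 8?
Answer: 157950/139523 ≈ 1.1321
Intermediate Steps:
B = -62 (B = -70 + 8 = -62)
H(v) = -4 + v
P(s) = 2
(P(65) + B)/(H(7*(-7)) + 1/(-4544 - 721)) = (2 - 62)/((-4 + 7*(-7)) + 1/(-4544 - 721)) = -60/((-4 - 49) + 1/(-5265)) = -60/(-53 - 1/5265) = -60/(-279046/5265) = -60*(-5265/279046) = 157950/139523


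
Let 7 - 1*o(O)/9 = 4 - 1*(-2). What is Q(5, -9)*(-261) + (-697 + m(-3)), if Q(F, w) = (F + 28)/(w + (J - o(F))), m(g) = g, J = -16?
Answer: -15187/34 ≈ -446.68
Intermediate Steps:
o(O) = 9 (o(O) = 63 - 9*(4 - 1*(-2)) = 63 - 9*(4 + 2) = 63 - 9*6 = 63 - 54 = 9)
Q(F, w) = (28 + F)/(-25 + w) (Q(F, w) = (F + 28)/(w + (-16 - 1*9)) = (28 + F)/(w + (-16 - 9)) = (28 + F)/(w - 25) = (28 + F)/(-25 + w))
Q(5, -9)*(-261) + (-697 + m(-3)) = ((28 + 5)/(-25 - 9))*(-261) + (-697 - 3) = (33/(-34))*(-261) - 700 = -1/34*33*(-261) - 700 = -33/34*(-261) - 700 = 8613/34 - 700 = -15187/34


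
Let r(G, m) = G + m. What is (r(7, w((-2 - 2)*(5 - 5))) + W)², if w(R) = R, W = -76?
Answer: 4761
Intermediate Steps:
(r(7, w((-2 - 2)*(5 - 5))) + W)² = ((7 + (-2 - 2)*(5 - 5)) - 76)² = ((7 - 4*0) - 76)² = ((7 + 0) - 76)² = (7 - 76)² = (-69)² = 4761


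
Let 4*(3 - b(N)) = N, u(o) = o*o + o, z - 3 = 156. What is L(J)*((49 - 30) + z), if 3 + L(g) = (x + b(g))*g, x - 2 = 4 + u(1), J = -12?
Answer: -30438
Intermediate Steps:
z = 159 (z = 3 + 156 = 159)
u(o) = o + o² (u(o) = o² + o = o + o²)
b(N) = 3 - N/4
x = 8 (x = 2 + (4 + 1*(1 + 1)) = 2 + (4 + 1*2) = 2 + (4 + 2) = 2 + 6 = 8)
L(g) = -3 + g*(11 - g/4) (L(g) = -3 + (8 + (3 - g/4))*g = -3 + (11 - g/4)*g = -3 + g*(11 - g/4))
L(J)*((49 - 30) + z) = (-3 + 11*(-12) - ¼*(-12)²)*((49 - 30) + 159) = (-3 - 132 - ¼*144)*(19 + 159) = (-3 - 132 - 36)*178 = -171*178 = -30438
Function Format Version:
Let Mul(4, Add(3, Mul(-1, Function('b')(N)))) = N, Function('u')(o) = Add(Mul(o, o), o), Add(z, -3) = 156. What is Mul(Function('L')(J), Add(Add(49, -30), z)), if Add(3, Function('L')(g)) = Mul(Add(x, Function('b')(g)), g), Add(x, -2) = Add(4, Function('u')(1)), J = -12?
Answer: -30438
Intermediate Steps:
z = 159 (z = Add(3, 156) = 159)
Function('u')(o) = Add(o, Pow(o, 2)) (Function('u')(o) = Add(Pow(o, 2), o) = Add(o, Pow(o, 2)))
Function('b')(N) = Add(3, Mul(Rational(-1, 4), N))
x = 8 (x = Add(2, Add(4, Mul(1, Add(1, 1)))) = Add(2, Add(4, Mul(1, 2))) = Add(2, Add(4, 2)) = Add(2, 6) = 8)
Function('L')(g) = Add(-3, Mul(g, Add(11, Mul(Rational(-1, 4), g)))) (Function('L')(g) = Add(-3, Mul(Add(8, Add(3, Mul(Rational(-1, 4), g))), g)) = Add(-3, Mul(Add(11, Mul(Rational(-1, 4), g)), g)) = Add(-3, Mul(g, Add(11, Mul(Rational(-1, 4), g)))))
Mul(Function('L')(J), Add(Add(49, -30), z)) = Mul(Add(-3, Mul(11, -12), Mul(Rational(-1, 4), Pow(-12, 2))), Add(Add(49, -30), 159)) = Mul(Add(-3, -132, Mul(Rational(-1, 4), 144)), Add(19, 159)) = Mul(Add(-3, -132, -36), 178) = Mul(-171, 178) = -30438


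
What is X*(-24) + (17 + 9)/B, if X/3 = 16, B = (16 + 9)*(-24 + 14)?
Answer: -144013/125 ≈ -1152.1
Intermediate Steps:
B = -250 (B = 25*(-10) = -250)
X = 48 (X = 3*16 = 48)
X*(-24) + (17 + 9)/B = 48*(-24) + (17 + 9)/(-250) = -1152 + 26*(-1/250) = -1152 - 13/125 = -144013/125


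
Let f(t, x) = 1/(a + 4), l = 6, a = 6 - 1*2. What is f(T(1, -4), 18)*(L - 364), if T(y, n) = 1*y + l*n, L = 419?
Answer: 55/8 ≈ 6.8750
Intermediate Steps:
a = 4 (a = 6 - 2 = 4)
T(y, n) = y + 6*n (T(y, n) = 1*y + 6*n = y + 6*n)
f(t, x) = ⅛ (f(t, x) = 1/(4 + 4) = 1/8 = ⅛)
f(T(1, -4), 18)*(L - 364) = (419 - 364)/8 = (⅛)*55 = 55/8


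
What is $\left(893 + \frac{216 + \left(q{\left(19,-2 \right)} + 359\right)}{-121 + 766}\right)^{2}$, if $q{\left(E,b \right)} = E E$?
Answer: $\frac{36981982249}{46225} \approx 8.0004 \cdot 10^{5}$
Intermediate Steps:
$q{\left(E,b \right)} = E^{2}$
$\left(893 + \frac{216 + \left(q{\left(19,-2 \right)} + 359\right)}{-121 + 766}\right)^{2} = \left(893 + \frac{216 + \left(19^{2} + 359\right)}{-121 + 766}\right)^{2} = \left(893 + \frac{216 + \left(361 + 359\right)}{645}\right)^{2} = \left(893 + \left(216 + 720\right) \frac{1}{645}\right)^{2} = \left(893 + 936 \cdot \frac{1}{645}\right)^{2} = \left(893 + \frac{312}{215}\right)^{2} = \left(\frac{192307}{215}\right)^{2} = \frac{36981982249}{46225}$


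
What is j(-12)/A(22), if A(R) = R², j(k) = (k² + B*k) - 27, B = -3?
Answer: 153/484 ≈ 0.31612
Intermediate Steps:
j(k) = -27 + k² - 3*k (j(k) = (k² - 3*k) - 27 = -27 + k² - 3*k)
j(-12)/A(22) = (-27 + (-12)² - 3*(-12))/(22²) = (-27 + 144 + 36)/484 = 153*(1/484) = 153/484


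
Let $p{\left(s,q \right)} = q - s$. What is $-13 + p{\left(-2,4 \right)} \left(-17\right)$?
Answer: $-115$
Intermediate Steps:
$-13 + p{\left(-2,4 \right)} \left(-17\right) = -13 + \left(4 - -2\right) \left(-17\right) = -13 + \left(4 + 2\right) \left(-17\right) = -13 + 6 \left(-17\right) = -13 - 102 = -115$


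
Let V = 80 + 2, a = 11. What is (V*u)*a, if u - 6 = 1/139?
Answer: 753170/139 ≈ 5418.5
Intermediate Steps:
V = 82
u = 835/139 (u = 6 + 1/139 = 835/139 ≈ 6.0072)
(V*u)*a = (82*(835/139))*11 = (68470/139)*11 = 753170/139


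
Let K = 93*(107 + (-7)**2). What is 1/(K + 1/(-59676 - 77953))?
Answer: 137629/1996721531 ≈ 6.8928e-5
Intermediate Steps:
K = 14508 (K = 93*(107 + 49) = 93*156 = 14508)
1/(K + 1/(-59676 - 77953)) = 1/(14508 + 1/(-59676 - 77953)) = 1/(14508 + 1/(-137629)) = 1/(14508 - 1/137629) = 1/(1996721531/137629) = 137629/1996721531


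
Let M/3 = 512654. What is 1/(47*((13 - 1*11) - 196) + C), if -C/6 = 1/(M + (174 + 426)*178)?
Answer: -274127/2499489987 ≈ -0.00010967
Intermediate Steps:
M = 1537962 (M = 3*512654 = 1537962)
C = -1/274127 (C = -6/(1537962 + (174 + 426)*178) = -6/(1537962 + 600*178) = -6/(1537962 + 106800) = -6/1644762 = -6*1/1644762 = -1/274127 ≈ -3.6479e-6)
1/(47*((13 - 1*11) - 196) + C) = 1/(47*((13 - 1*11) - 196) - 1/274127) = 1/(47*((13 - 11) - 196) - 1/274127) = 1/(47*(2 - 196) - 1/274127) = 1/(47*(-194) - 1/274127) = 1/(-9118 - 1/274127) = 1/(-2499489987/274127) = -274127/2499489987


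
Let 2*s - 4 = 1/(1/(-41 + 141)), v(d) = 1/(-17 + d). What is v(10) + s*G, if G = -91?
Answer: -33125/7 ≈ -4732.1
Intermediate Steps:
s = 52 (s = 2 + 1/(2*(1/(-41 + 141))) = 2 + 1/(2*(1/100)) = 2 + (½)*100 = 2 + 50 = 52)
v(10) + s*G = 1/(-17 + 10) + 52*(-91) = 1/(-7) - 4732 = -⅐ - 4732 = -33125/7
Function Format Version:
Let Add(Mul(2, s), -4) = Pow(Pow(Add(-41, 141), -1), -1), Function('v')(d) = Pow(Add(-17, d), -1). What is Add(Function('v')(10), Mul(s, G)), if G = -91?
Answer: Rational(-33125, 7) ≈ -4732.1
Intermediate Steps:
s = 52 (s = Add(2, Mul(Rational(1, 2), Pow(Pow(Add(-41, 141), -1), -1))) = Add(2, Mul(Rational(1, 2), Pow(Pow(100, -1), -1))) = Add(2, Mul(Rational(1, 2), Pow(Rational(1, 100), -1))) = Add(2, Mul(Rational(1, 2), 100)) = Add(2, 50) = 52)
Add(Function('v')(10), Mul(s, G)) = Add(Pow(Add(-17, 10), -1), Mul(52, -91)) = Add(Pow(-7, -1), -4732) = Add(Rational(-1, 7), -4732) = Rational(-33125, 7)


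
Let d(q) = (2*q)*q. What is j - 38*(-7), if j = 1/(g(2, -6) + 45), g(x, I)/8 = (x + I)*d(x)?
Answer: 56125/211 ≈ 266.00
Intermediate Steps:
d(q) = 2*q**2
g(x, I) = 16*x**2*(I + x) (g(x, I) = 8*((x + I)*(2*x**2)) = 8*((I + x)*(2*x**2)) = 8*(2*x**2*(I + x)) = 16*x**2*(I + x))
j = -1/211 (j = 1/(16*2**2*(-6 + 2) + 45) = 1/(16*4*(-4) + 45) = 1/(-256 + 45) = 1/(-211) = -1/211 ≈ -0.0047393)
j - 38*(-7) = -1/211 - 38*(-7) = -1/211 + 266 = 56125/211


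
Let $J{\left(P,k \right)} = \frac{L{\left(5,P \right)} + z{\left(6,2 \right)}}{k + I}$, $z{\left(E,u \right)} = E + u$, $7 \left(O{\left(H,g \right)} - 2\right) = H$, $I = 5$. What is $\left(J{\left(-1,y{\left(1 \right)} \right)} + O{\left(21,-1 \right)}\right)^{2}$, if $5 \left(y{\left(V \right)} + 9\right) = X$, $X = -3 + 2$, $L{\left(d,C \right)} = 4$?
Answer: $\frac{225}{49} \approx 4.5918$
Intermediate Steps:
$O{\left(H,g \right)} = 2 + \frac{H}{7}$
$X = -1$
$y{\left(V \right)} = - \frac{46}{5}$ ($y{\left(V \right)} = -9 + \frac{1}{5} \left(-1\right) = -9 - \frac{1}{5} = - \frac{46}{5}$)
$J{\left(P,k \right)} = \frac{12}{5 + k}$ ($J{\left(P,k \right)} = \frac{4 + \left(6 + 2\right)}{k + 5} = \frac{4 + 8}{5 + k} = \frac{12}{5 + k}$)
$\left(J{\left(-1,y{\left(1 \right)} \right)} + O{\left(21,-1 \right)}\right)^{2} = \left(\frac{12}{5 - \frac{46}{5}} + \left(2 + \frac{1}{7} \cdot 21\right)\right)^{2} = \left(\frac{12}{- \frac{21}{5}} + \left(2 + 3\right)\right)^{2} = \left(12 \left(- \frac{5}{21}\right) + 5\right)^{2} = \left(- \frac{20}{7} + 5\right)^{2} = \left(\frac{15}{7}\right)^{2} = \frac{225}{49}$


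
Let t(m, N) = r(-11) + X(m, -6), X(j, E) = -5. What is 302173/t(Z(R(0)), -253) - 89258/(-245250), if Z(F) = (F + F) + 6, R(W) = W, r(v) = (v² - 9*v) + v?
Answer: 12354356147/8338500 ≈ 1481.6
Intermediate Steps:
r(v) = v² - 8*v
Z(F) = 6 + 2*F (Z(F) = 2*F + 6 = 6 + 2*F)
t(m, N) = 204 (t(m, N) = -11*(-8 - 11) - 5 = -11*(-19) - 5 = 209 - 5 = 204)
302173/t(Z(R(0)), -253) - 89258/(-245250) = 302173/204 - 89258/(-245250) = 302173*(1/204) - 89258*(-1/245250) = 302173/204 + 44629/122625 = 12354356147/8338500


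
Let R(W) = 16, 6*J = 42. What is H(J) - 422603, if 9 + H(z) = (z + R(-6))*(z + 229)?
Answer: -417184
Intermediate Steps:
J = 7 (J = (1/6)*42 = 7)
H(z) = -9 + (16 + z)*(229 + z) (H(z) = -9 + (z + 16)*(z + 229) = -9 + (16 + z)*(229 + z))
H(J) - 422603 = (3655 + 7**2 + 245*7) - 422603 = (3655 + 49 + 1715) - 422603 = 5419 - 422603 = -417184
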